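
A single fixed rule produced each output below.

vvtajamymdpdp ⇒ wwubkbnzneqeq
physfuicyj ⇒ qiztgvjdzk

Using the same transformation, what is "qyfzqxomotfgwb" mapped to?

rzgarypnpughxc

The transformation: shift every letter 1 place forward in the alphabet (wrapping around).
So "qyfzqxomotfgwb" becomes "rzgarypnpughxc".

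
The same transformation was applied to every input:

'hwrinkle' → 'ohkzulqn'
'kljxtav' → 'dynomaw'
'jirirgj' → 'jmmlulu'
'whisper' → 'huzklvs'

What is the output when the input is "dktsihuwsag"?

Looking at the pairs, the operation is to move the last 2 characters to the front (rotate right by 2), then shift every letter 3 places forward in the alphabet (wrapping around).
On "dktsihuwsag": the first step gives "agdktsihuws", and the second then gives "djgnwvlkxzv".

djgnwvlkxzv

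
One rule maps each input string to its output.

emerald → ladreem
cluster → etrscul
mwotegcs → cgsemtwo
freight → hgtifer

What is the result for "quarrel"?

What's happening: move the last 2 characters to the front (rotate right by 2), then take characters alternately from the front and the back (1st, last, 2nd, 2nd-last, ...).
For "quarrel", step one produces "elquarr"; step two turns that into "erlrqau".

erlrqau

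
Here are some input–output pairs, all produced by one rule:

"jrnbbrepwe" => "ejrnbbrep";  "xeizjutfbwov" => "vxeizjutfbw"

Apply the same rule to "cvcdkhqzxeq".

qcvcdkhqzx

What's happening: move the last character to the front, then delete the last character.
For "cvcdkhqzxeq", step one produces "qcvcdkhqzxe"; step two turns that into "qcvcdkhqzx".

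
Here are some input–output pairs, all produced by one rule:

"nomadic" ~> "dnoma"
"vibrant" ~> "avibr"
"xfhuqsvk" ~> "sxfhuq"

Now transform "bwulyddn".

dbwuly

The transformation: delete the last 2 characters, then move the last character to the front.
Starting from "bwulyddn": after the first operation, "bwulyd"; after the second, "dbwuly".
(Check on "nomadic": → "nomad" → "dnoma" ✓)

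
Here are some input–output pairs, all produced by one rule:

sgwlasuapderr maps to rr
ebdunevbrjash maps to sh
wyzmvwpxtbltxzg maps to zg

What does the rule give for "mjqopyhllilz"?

lz

The pattern: keep only the last 2 characters.
"mjqopyhllilz" → "lz".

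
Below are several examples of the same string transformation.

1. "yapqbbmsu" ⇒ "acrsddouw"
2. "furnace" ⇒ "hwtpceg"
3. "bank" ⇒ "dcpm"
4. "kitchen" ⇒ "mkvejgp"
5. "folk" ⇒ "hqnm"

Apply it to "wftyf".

yhvah

What's happening: shift every letter 2 places forward in the alphabet (wrapping around).
Doing the same to "wftyf": "yhvah".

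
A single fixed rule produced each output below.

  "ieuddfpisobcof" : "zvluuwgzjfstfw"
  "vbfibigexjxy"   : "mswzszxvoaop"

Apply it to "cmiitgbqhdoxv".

tdzzkxshyufom

The rule is to shift every letter 9 places backward in the alphabet (wrapping around).
"cmiitgbqhdoxv" → "tdzzkxshyufom".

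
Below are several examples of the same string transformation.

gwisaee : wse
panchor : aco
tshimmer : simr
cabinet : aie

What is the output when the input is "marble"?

abe

Rule — keep every other character starting from the second (positions 2nd, 4th, 6th, ...).
Applying that to "marble" gives "abe".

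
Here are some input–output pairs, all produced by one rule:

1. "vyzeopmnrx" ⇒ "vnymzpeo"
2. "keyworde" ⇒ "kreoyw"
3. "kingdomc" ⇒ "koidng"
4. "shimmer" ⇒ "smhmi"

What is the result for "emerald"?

The rule is to delete the last 2 characters, then take characters alternately from the front and the back (1st, last, 2nd, 2nd-last, ...).
For "emerald", step one produces "emera"; step two turns that into "eamre".

eamre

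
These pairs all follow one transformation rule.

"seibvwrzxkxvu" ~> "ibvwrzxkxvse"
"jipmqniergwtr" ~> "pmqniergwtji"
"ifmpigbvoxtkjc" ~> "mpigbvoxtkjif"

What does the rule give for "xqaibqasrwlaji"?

The rule is to delete the last character, then move the first 2 characters to the end (rotate left by 2).
Starting from "xqaibqasrwlaji": after the first operation, "xqaibqasrwlaj"; after the second, "aibqasrwlajxq".

aibqasrwlajxq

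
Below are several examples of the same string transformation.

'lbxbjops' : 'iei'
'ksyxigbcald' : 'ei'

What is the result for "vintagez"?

Each output is the input with this applied: shift every letter 7 places forward in the alphabet (wrapping around), then keep only the vowels.
"vintagez" → "cpuahnlg" → "ua".

ua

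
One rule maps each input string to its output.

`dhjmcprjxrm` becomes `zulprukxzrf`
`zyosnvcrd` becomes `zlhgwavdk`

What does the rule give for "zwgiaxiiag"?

The rule is to move the last 2 characters to the front (rotate right by 2), then shift every letter 8 places forward in the alphabet (wrapping around).
For "zwgiaxiiag", step one produces "agzwgiaxii"; step two turns that into "ioheoqifqq".

ioheoqifqq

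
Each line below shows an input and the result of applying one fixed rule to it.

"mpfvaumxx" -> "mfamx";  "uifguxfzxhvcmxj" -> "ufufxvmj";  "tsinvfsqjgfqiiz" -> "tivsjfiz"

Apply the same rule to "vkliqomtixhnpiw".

The rule is to keep every other character starting from the first (positions 1st, 3rd, 5th, ...).
"vkliqomtixhnpiw" → "vlqmihpw".

vlqmihpw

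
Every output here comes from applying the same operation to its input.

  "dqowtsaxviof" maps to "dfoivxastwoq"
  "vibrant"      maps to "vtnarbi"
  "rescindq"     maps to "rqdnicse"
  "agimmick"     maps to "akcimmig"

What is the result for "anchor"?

arohcn

In each case the input is transformed by: reverse the string, then move the last character to the front.
Starting from "anchor": after the first operation, "rohcna"; after the second, "arohcn".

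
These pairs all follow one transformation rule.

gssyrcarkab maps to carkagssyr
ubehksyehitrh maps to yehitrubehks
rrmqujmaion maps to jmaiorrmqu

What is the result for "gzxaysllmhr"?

The rule is to delete the last character, then swap the front and back halves of the string.
For "gzxaysllmhr", step one produces "gzxaysllmh"; step two turns that into "sllmhgzxay".

sllmhgzxay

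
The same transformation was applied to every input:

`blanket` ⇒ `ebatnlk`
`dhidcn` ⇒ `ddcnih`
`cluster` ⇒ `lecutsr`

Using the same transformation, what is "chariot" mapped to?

hcatroi

The pattern: sort the characters into reverse alphabetical order, then move the last 3 characters to the front (rotate right by 3).
Starting from "chariot": after the first operation, "troihca"; after the second, "hcatroi".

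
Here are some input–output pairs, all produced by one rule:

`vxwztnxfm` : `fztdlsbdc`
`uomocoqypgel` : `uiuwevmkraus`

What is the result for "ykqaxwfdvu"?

gdcljbaeqw

The pattern: shift every letter 6 places forward in the alphabet (wrapping around), then move the first 3 characters to the end (rotate left by 3).
For "ykqaxwfdvu", step one produces "eqwgdcljba"; step two turns that into "gdcljbaeqw".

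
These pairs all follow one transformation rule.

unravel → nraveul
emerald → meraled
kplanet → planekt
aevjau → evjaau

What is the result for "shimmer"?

Looking at the pairs, the operation is to swap the first and last characters, then move the first character to the end.
Applying both steps to "shimmer": "rhimmes", then "himmesr".

himmesr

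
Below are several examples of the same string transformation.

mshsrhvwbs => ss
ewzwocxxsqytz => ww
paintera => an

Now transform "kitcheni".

Each output is the input with this applied: keep every other character starting from the second (positions 2nd, 4th, 6th, ...), then keep only the first 2 characters.
Working it through for "kitcheni": intermediate "icei", final "ic".

ic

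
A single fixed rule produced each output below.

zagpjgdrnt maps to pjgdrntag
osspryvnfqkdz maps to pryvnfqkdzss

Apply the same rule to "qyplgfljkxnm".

Looking at the pairs, the operation is to delete the first character, then move the first 2 characters to the end (rotate left by 2).
Working it through for "qyplgfljkxnm": intermediate "yplgfljkxnm", final "lgfljkxnmyp".
(Check on "zagpjgdrnt": → "agpjgdrnt" → "pjgdrntag" ✓)

lgfljkxnmyp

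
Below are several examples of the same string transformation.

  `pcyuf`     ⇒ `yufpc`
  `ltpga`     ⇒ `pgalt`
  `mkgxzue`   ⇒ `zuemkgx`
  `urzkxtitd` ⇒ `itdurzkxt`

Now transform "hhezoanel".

nelhhezoa

Looking at the pairs, the operation is to move the last 3 characters to the front (rotate right by 3).
Applying that to "hhezoanel" gives "nelhhezoa".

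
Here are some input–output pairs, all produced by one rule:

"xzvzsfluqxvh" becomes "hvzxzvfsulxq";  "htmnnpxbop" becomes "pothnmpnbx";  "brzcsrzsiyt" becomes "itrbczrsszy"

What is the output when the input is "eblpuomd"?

dmbeplou

The pattern: swap each adjacent pair of characters (1↔2, 3↔4, ...), then move the last 2 characters to the front (rotate right by 2).
Applying that to "eblpuomd" gives "dmbeplou".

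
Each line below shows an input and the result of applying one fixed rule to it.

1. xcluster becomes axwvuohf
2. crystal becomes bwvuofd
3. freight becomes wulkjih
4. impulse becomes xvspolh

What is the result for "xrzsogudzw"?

The pattern: sort the characters into reverse alphabetical order, then shift every letter 3 places forward in the alphabet (wrapping around).
Applying both steps to "xrzsogudzw": "zzxwusrogd", then "ccazxvurjg".

ccazxvurjg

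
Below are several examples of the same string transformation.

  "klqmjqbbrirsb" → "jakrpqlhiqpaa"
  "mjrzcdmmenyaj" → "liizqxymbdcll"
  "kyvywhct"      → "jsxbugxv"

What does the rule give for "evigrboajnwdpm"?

In each case the input is transformed by: take characters alternately from the front and the back (1st, last, 2nd, 2nd-last, ...), then shift every letter 1 place backward in the alphabet (wrapping around).
On "evigrboajnwdpm": the first step gives "emvpidgwrnbjoa", and the second then gives "dluohcfvqmainz".

dluohcfvqmainz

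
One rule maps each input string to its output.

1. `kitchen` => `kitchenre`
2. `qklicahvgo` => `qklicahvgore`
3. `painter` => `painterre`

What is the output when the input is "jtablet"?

jtabletre

What's happening: append "re".
Applying that to "jtablet" gives "jtabletre".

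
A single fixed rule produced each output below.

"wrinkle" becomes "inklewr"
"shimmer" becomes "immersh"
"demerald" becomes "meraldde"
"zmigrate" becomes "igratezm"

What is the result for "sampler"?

In each case the input is transformed by: move the first 2 characters to the end (rotate left by 2).
On "sampler" that produces "mplersa".

mplersa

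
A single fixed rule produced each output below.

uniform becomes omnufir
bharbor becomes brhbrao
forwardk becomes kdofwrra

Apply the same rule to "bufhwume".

emubhfuw

In each case the input is transformed by: swap each adjacent pair of characters (1↔2, 3↔4, ...), then move the last 2 characters to the front (rotate right by 2).
"bufhwume" → "ubhfuwem" → "emubhfuw".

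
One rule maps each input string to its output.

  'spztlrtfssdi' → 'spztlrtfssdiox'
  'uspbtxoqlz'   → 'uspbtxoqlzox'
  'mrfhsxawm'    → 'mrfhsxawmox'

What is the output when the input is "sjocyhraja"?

sjocyhrajaox

Looking at the pairs, the operation is to append "ox".
Doing the same to "sjocyhraja": "sjocyhrajaox".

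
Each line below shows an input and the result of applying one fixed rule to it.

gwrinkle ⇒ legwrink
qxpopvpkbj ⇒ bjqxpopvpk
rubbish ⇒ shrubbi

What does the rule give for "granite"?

Each output is the input with this applied: move the last 2 characters to the front (rotate right by 2).
Doing the same to "granite": "tegrani".

tegrani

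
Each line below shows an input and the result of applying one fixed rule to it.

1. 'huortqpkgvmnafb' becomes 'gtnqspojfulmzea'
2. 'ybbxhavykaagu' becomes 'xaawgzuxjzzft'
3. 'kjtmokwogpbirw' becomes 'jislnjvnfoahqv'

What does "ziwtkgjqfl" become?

The pattern: shift every letter 1 place backward in the alphabet (wrapping around).
Applying that to "ziwtkgjqfl" gives "yhvsjfipek".

yhvsjfipek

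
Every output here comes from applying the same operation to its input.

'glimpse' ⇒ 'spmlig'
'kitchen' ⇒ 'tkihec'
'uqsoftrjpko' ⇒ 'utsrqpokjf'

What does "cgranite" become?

trnigca

Looking at the pairs, the operation is to delete the last character, then sort the characters into reverse alphabetical order.
Applying both steps to "cgranite": "cgranit", then "trnigca".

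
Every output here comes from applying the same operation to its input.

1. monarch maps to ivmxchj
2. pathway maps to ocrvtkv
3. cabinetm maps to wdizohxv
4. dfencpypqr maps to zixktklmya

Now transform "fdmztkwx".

In each case the input is transformed by: move the first 2 characters to the end (rotate left by 2), then shift every letter 5 places backward in the alphabet (wrapping around).
"fdmztkwx" → "mztkwxfd" → "huofrsay".

huofrsay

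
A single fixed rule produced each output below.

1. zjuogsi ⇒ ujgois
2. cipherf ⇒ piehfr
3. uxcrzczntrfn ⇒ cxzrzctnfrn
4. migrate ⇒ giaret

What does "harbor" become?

raobr

The transformation: delete the first character, then swap each adjacent pair of characters (1↔2, 3↔4, ...).
Working it through for "harbor": intermediate "arbor", final "raobr".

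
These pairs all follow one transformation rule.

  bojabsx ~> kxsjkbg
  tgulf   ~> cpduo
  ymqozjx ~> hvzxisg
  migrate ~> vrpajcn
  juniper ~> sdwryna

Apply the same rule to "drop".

maxy

Each output is the input with this applied: shift every letter 9 places forward in the alphabet (wrapping around).
Applying that to "drop" gives "maxy".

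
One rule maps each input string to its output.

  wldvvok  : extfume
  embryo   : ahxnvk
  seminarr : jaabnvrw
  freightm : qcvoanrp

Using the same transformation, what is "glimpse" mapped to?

The transformation: move the last 3 characters to the front (rotate right by 3), then shift every letter 9 places forward in the alphabet (wrapping around).
"glimpse" → "pseglim" → "ybnpurv".

ybnpurv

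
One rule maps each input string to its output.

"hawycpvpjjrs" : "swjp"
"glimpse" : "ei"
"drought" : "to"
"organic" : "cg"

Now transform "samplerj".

The transformation: take characters alternately from the front and the back (1st, last, 2nd, 2nd-last, ...), then keep one character in every 3, starting at position 2 (positions 2nd, 5th, 8th, ...).
On "samplerj": the first step gives "sjarmepl", and the second then gives "jml".

jml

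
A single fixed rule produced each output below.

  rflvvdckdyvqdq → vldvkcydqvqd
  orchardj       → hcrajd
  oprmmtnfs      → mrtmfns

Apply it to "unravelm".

arevml

Each output is the input with this applied: swap each adjacent pair of characters (1↔2, 3↔4, ...), then delete the first 2 characters.
Doing the same to "unravelm": "arevml".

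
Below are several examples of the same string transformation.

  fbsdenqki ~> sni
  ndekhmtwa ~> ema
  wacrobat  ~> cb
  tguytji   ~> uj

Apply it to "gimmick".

mc

The transformation: keep one character in every 3, starting at position 3 (positions 3rd, 6th, 9th, ...).
So "gimmick" becomes "mc".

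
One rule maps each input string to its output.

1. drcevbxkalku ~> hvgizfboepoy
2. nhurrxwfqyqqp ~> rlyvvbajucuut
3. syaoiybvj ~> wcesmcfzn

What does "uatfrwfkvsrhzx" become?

yexjvajozwvldb

What's happening: shift every letter 4 places forward in the alphabet (wrapping around).
Doing the same to "uatfrwfkvsrhzx": "yexjvajozwvldb".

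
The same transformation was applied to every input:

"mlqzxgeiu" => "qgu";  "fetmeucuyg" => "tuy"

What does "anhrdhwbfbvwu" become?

hhfw

What's happening: keep one character in every 3, starting at position 3 (positions 3rd, 6th, 9th, ...).
Applying that to "anhrdhwbfbvwu" gives "hhfw".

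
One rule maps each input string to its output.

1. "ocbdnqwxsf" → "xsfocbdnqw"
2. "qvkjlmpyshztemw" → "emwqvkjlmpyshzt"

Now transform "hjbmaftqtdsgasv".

What's happening: move the last 3 characters to the front (rotate right by 3).
On "hjbmaftqtdsgasv" that produces "asvhjbmaftqtdsg".

asvhjbmaftqtdsg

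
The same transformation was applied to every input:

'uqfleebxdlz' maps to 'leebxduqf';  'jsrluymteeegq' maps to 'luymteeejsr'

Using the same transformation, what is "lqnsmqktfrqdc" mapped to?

The rule is to delete the last 2 characters, then move the first 3 characters to the end (rotate left by 3).
Starting from "lqnsmqktfrqdc": after the first operation, "lqnsmqktfrq"; after the second, "smqktfrqlqn".

smqktfrqlqn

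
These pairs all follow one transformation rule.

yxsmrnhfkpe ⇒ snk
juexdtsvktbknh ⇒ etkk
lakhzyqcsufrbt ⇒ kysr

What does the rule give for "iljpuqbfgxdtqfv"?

jqgtv

What's happening: keep one character in every 3, starting at position 3 (positions 3rd, 6th, 9th, ...).
Applying that to "iljpuqbfgxdtqfv" gives "jqgtv".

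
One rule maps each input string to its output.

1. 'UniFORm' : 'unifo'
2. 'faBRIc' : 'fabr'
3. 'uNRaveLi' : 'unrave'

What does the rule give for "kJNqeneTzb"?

kjnqenet

The pattern: delete the last 2 characters, then convert every letter to lowercase.
Applying that to "kJNqeneTzb" gives "kjnqenet".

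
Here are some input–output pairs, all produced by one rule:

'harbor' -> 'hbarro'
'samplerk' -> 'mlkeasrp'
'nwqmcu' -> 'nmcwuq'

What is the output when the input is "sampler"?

Rule — sort the characters into reverse alphabetical order, then move the first 3 characters to the end (rotate left by 3).
Starting from "sampler": after the first operation, "srpmlea"; after the second, "mleasrp".

mleasrp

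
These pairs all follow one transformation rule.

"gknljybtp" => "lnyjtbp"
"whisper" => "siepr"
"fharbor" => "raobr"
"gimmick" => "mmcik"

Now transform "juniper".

In each case the input is transformed by: delete the first 2 characters, then swap each adjacent pair of characters (1↔2, 3↔4, ...).
Starting from "juniper": after the first operation, "niper"; after the second, "inepr".

inepr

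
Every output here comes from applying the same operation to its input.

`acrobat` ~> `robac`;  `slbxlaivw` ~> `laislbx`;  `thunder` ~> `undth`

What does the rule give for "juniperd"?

The pattern: delete the last 2 characters, then move the last 3 characters to the front (rotate right by 3).
On "juniperd": the first step gives "junipe", and the second then gives "ipejun".

ipejun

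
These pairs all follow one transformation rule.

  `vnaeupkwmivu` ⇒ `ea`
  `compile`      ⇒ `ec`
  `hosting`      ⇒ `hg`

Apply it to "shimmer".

The transformation: sort the characters into reverse alphabetical order, then keep only the last 2 characters.
For "shimmer", step one produces "srmmihe"; step two turns that into "he".
(Check on "vnaeupkwmivu": → "wvvuupnmkiea" → "ea" ✓)

he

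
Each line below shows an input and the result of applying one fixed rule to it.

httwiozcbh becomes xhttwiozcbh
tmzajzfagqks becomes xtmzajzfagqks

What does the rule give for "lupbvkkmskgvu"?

xlupbvkkmskgvu

Looking at the pairs, the operation is to prepend "x".
Applying that to "lupbvkkmskgvu" gives "xlupbvkkmskgvu".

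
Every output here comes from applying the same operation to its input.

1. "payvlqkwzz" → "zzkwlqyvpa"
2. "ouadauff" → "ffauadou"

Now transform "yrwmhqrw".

rwhqwmyr

What's happening: reverse the string, then swap each adjacent pair of characters (1↔2, 3↔4, ...).
Starting from "yrwmhqrw": after the first operation, "wrqhmwry"; after the second, "rwhqwmyr".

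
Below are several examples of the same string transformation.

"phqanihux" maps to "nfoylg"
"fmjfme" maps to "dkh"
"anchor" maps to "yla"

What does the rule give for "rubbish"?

The pattern: delete the last 3 characters, then shift every letter 2 places backward in the alphabet (wrapping around).
Working it through for "rubbish": intermediate "rubb", final "pszz".

pszz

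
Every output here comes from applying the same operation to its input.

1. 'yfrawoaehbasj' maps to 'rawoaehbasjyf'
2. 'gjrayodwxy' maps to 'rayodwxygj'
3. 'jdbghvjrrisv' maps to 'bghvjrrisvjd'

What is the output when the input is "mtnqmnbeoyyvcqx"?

What's happening: move the first 2 characters to the end (rotate left by 2).
For "mtnqmnbeoyyvcqx" the result is "nqmnbeoyyvcqxmt".

nqmnbeoyyvcqxmt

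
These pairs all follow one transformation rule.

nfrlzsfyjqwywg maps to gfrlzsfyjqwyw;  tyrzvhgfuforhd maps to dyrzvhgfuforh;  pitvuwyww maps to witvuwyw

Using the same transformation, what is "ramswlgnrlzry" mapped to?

yamswlgnrlzr

Each output is the input with this applied: delete the first character, then move the last character to the front.
On "ramswlgnrlzry": the first step gives "amswlgnrlzry", and the second then gives "yamswlgnrlzr".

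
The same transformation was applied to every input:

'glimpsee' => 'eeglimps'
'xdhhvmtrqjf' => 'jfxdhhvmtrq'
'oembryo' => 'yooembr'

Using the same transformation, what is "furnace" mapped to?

cefurna

Each output is the input with this applied: move the last 2 characters to the front (rotate right by 2).
On "furnace" that produces "cefurna".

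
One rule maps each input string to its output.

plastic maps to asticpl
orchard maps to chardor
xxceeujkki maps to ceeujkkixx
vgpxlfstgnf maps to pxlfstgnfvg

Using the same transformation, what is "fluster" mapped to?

Each output is the input with this applied: move the first 2 characters to the end (rotate left by 2).
Doing the same to "fluster": "usterfl".

usterfl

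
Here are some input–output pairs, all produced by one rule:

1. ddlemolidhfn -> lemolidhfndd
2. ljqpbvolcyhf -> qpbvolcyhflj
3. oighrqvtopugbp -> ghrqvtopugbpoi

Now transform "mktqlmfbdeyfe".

tqlmfbdeyfemk

The pattern: move the first 2 characters to the end (rotate left by 2).
On "mktqlmfbdeyfe" that produces "tqlmfbdeyfemk".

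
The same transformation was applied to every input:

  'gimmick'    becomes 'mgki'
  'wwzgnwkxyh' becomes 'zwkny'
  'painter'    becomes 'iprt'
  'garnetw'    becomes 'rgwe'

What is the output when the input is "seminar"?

msrn

Rule — keep every other character starting from the first (positions 1st, 3rd, 5th, ...), then swap each adjacent pair of characters (1↔2, 3↔4, ...).
For "seminar", step one produces "smnr"; step two turns that into "msrn".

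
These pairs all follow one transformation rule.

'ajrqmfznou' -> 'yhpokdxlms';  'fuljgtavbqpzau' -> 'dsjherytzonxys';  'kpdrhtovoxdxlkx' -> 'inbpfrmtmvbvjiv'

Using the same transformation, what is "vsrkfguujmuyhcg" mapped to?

Each output is the input with this applied: shift every letter 2 places backward in the alphabet (wrapping around).
Doing the same to "vsrkfguujmuyhcg": "tqpidesshkswfae".

tqpidesshkswfae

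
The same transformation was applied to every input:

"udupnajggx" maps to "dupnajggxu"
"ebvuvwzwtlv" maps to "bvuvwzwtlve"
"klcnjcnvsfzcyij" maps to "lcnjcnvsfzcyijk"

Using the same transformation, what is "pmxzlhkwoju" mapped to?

The rule is to move the first character to the end.
Doing the same to "pmxzlhkwoju": "mxzlhkwojup".

mxzlhkwojup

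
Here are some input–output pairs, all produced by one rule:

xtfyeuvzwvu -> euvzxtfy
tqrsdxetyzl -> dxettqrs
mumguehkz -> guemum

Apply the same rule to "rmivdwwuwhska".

The transformation: delete the last 3 characters, then swap the front and back halves of the string.
Working it through for "rmivdwwuwhska": intermediate "rmivdwwuwh", final "wwuwhrmivd".

wwuwhrmivd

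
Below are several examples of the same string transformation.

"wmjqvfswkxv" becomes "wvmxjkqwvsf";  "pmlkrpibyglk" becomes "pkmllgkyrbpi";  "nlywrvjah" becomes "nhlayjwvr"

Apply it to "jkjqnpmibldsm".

In each case the input is transformed by: take characters alternately from the front and the back (1st, last, 2nd, 2nd-last, ...).
For "jkjqnpmibldsm" the result is "jmksjdqlnbpim".

jmksjdqlnbpim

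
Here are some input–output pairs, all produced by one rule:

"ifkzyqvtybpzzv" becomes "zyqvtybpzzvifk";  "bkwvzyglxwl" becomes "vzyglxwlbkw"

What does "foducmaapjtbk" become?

In each case the input is transformed by: move the first 3 characters to the end (rotate left by 3).
Applying that to "foducmaapjtbk" gives "ucmaapjtbkfod".

ucmaapjtbkfod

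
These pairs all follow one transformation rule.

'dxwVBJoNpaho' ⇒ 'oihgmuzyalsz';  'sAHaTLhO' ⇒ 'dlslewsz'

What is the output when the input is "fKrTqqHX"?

qvcebbsi

The rule is to shift every letter 11 places forward in the alphabet (wrapping around), then convert every letter to lowercase.
Starting from "fKrTqqHX": after the first operation, "qVcEbbSI"; after the second, "qvcebbsi".
(Check on "dxwVBJoNpaho": → "oihGMUzYalsz" → "oihgmuzyalsz" ✓)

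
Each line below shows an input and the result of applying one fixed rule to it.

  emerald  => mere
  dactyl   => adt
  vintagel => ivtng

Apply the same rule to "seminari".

The transformation: swap each adjacent pair of characters (1↔2, 3↔4, ...), then delete the last 3 characters.
Applying both steps to "seminari": "esimanir", then "esima".

esima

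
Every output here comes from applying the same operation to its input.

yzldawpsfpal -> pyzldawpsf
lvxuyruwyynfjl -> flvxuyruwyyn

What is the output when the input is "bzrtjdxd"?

dbzrtj

What's happening: delete the last 2 characters, then move the last character to the front.
For "bzrtjdxd", step one produces "bzrtjd"; step two turns that into "dbzrtj".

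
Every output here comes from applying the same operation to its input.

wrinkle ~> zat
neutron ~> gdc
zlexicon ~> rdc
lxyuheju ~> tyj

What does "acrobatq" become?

pif

Each output is the input with this applied: shift every letter 11 places backward in the alphabet (wrapping around), then keep only the last 3 characters.
"acrobatq" → "pif".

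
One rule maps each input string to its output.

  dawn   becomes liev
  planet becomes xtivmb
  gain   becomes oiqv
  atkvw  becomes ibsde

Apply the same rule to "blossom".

jtwaawu

The pattern: shift every letter 8 places forward in the alphabet (wrapping around).
For "blossom" the result is "jtwaawu".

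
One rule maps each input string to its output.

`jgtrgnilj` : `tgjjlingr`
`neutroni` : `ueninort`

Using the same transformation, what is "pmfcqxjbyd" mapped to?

fmpdybjxqc

The pattern: move the first 3 characters to the end (rotate left by 3), then reverse the string.
"pmfcqxjbyd" → "cqxjbydpmf" → "fmpdybjxqc".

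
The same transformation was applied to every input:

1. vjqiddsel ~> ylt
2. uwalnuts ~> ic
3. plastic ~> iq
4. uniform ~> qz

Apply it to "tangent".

vv

Each output is the input with this applied: shift every letter 8 places forward in the alphabet (wrapping around), then keep one character in every 3, starting at position 3 (positions 3rd, 6th, 9th, ...).
"tangent" → "bivomvb" → "vv".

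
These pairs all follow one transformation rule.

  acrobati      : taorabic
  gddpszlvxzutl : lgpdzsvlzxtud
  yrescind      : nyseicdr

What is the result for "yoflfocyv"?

vylfofyco

The transformation: swap each adjacent pair of characters (1↔2, 3↔4, ...), then swap the first and last characters.
"yoflfocyv" → "oylfofycv" → "vylfofyco".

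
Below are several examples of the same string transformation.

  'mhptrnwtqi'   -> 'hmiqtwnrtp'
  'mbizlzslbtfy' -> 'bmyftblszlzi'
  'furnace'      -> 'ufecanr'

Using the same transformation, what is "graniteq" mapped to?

Looking at the pairs, the operation is to reverse the string, then move the last 2 characters to the front (rotate right by 2).
Applying both steps to "graniteq": "qetinarg", then "rgqetina".

rgqetina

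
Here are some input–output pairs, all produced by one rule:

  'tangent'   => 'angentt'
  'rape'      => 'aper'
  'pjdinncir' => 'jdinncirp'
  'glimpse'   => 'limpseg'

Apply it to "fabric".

abricf

Looking at the pairs, the operation is to move the first character to the end.
"fabric" → "abricf".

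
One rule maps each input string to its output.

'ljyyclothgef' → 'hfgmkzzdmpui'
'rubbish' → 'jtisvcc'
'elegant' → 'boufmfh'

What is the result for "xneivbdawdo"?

Looking at the pairs, the operation is to shift every letter 1 place forward in the alphabet (wrapping around), then move the last 3 characters to the front (rotate right by 3).
Applying both steps to "xneivbdawdo": "yofjwcebxep", then "xepyofjwceb".

xepyofjwceb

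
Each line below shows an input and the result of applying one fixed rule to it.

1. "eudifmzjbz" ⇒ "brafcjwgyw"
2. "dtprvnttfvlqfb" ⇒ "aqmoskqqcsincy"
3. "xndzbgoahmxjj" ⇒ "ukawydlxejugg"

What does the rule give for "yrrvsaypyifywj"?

In each case the input is transformed by: shift every letter 3 places backward in the alphabet (wrapping around).
For "yrrvsaypyifywj" the result is "voospxvmvfcvtg".

voospxvmvfcvtg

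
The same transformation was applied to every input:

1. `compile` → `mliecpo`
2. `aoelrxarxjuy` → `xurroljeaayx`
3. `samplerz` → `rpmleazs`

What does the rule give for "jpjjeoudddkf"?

Looking at the pairs, the operation is to sort the characters into reverse alphabetical order, then move the first 2 characters to the end (rotate left by 2).
Applying both steps to "jpjjeoudddkf": "upokjjjfeddd", then "okjjjfedddup".
(Check on "aoelrxarxjuy": → "yxxurroljeaa" → "xurroljeaayx" ✓)

okjjjfedddup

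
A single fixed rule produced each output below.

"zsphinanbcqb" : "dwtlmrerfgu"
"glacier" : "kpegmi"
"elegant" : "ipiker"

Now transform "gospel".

The rule is to delete the last character, then shift every letter 4 places forward in the alphabet (wrapping around).
For "gospel" the result is "kswti".

kswti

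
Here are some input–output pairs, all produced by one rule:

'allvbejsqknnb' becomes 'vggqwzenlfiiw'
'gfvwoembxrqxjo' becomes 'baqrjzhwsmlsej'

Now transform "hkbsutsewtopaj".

The transformation: shift every letter 5 places backward in the alphabet (wrapping around).
Applying that to "hkbsutsewtopaj" gives "cfwnponzrojkve".

cfwnponzrojkve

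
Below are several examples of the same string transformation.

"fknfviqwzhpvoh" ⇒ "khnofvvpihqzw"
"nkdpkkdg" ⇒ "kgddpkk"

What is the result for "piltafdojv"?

The transformation: delete the first character, then take characters alternately from the front and the back (1st, last, 2nd, 2nd-last, ...).
"piltafdojv" → "iltafdojv" → "ivljtoadf".
(Check on "nkdpkkdg": → "kdpkkdg" → "kgddpkk" ✓)

ivljtoadf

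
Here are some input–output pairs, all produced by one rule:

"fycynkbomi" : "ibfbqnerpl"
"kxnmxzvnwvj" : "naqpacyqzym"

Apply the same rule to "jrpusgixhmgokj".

In each case the input is transformed by: shift every letter 3 places forward in the alphabet (wrapping around).
Doing the same to "jrpusgixhmgokj": "musxvjlakpjrnm".

musxvjlakpjrnm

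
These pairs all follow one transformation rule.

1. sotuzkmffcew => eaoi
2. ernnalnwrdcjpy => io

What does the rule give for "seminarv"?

eu

Looking at the pairs, the operation is to shift every letter 12 places forward in the alphabet (wrapping around), then keep only the vowels.
Starting from "seminarv": after the first operation, "eqyuzmdh"; after the second, "eu".
(Check on "sotuzkmffcew": → "eafglwyrroqi" → "eaoi" ✓)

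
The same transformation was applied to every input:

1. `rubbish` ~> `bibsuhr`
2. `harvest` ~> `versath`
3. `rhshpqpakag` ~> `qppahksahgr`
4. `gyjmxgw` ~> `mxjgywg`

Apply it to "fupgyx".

gpyuxf

What's happening: take characters alternately from the front and the back (1st, last, 2nd, 2nd-last, ...), then reverse the string.
"fupgyx" → "fxuypg" → "gpyuxf".
(Check on "rubbish": → "rhusbib" → "bibsuhr" ✓)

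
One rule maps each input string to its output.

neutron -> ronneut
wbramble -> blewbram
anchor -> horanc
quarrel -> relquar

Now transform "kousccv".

ccvkous

The transformation: move the last 3 characters to the front (rotate right by 3).
On "kousccv" that produces "ccvkous".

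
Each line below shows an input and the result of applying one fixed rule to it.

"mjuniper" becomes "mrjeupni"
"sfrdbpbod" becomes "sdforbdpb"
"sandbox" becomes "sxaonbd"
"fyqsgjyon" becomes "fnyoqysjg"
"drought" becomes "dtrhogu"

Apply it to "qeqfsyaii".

Looking at the pairs, the operation is to take characters alternately from the front and the back (1st, last, 2nd, 2nd-last, ...).
Doing the same to "qeqfsyaii": "qieiqafys".

qieiqafys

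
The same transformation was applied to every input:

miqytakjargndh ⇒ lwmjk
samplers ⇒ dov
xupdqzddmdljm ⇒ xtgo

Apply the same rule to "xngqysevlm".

Each output is the input with this applied: shift every letter 3 places forward in the alphabet (wrapping around), then keep one character in every 3, starting at position 2 (positions 2nd, 5th, 8th, ...).
For "xngqysevlm", step one produces "aqjtbvhyop"; step two turns that into "qby".

qby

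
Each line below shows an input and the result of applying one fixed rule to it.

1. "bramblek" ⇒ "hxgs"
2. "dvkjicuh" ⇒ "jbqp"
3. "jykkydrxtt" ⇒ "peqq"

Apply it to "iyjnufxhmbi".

In each case the input is transformed by: shift every letter 6 places forward in the alphabet (wrapping around), then keep only the first 4 characters.
"iyjnufxhmbi" → "oeptaldnsho" → "oept".

oept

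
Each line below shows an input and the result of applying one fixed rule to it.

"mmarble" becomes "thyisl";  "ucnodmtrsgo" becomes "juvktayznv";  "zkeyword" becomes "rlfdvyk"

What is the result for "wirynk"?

pyfur

In each case the input is transformed by: delete the first character, then shift every letter 7 places forward in the alphabet (wrapping around).
"wirynk" → "irynk" → "pyfur".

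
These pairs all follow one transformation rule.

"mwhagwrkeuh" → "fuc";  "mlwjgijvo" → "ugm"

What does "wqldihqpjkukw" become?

In each case the input is transformed by: keep one character in every 3, starting at position 3 (positions 3rd, 6th, 9th, ...), then shift every letter 2 places backward in the alphabet (wrapping around).
"wqldihqpjkukw" → "lhjk" → "jfhi".

jfhi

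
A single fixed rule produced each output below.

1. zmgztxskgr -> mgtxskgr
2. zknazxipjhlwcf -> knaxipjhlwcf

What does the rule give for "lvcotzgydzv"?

Rule — remove every "z".
Applying that to "lvcotzgydzv" gives "lvcotgydv".

lvcotgydv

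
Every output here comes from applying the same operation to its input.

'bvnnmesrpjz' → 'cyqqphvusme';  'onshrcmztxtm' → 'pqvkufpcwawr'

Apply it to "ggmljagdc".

The transformation: shift every letter 3 places forward in the alphabet (wrapping around), then swap the first and last characters.
For "ggmljagdc" the result is "fjpomdjgj".

fjpomdjgj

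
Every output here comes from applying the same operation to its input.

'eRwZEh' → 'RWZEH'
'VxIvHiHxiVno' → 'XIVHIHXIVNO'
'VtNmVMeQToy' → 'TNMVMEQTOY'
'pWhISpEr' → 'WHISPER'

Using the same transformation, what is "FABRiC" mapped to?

ABRIC

Rule — delete the first character, then convert every letter to uppercase.
On "FABRiC": the first step gives "ABRiC", and the second then gives "ABRIC".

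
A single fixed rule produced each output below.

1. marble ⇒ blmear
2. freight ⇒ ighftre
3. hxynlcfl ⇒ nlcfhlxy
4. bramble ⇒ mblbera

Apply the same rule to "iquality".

The transformation: swap the first and last characters, then move the first 3 characters to the end (rotate left by 3).
For "iquality", step one produces "yqualiti"; step two turns that into "alitiyqu".

alitiyqu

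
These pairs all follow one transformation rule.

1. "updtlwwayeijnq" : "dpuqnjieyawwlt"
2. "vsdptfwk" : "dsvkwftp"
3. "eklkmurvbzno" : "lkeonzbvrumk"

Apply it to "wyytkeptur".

Each output is the input with this applied: reverse the string, then move the last 3 characters to the front (rotate right by 3).
"wyytkeptur" → "yywrutpekt".

yywrutpekt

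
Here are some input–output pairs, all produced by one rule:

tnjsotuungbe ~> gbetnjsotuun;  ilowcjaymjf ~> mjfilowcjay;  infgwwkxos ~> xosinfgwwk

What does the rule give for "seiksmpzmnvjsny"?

snyseiksmpzmnvj

In each case the input is transformed by: move the last 3 characters to the front (rotate right by 3).
So "seiksmpzmnvjsny" becomes "snyseiksmpzmnvj".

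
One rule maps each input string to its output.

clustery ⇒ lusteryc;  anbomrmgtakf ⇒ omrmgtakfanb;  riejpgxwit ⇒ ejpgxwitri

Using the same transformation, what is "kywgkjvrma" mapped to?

Rule — swap the front and back halves of the string, then move the last 3 characters to the front (rotate right by 3).
On "kywgkjvrma": the first step gives "jvrmakywgk", and the second then gives "wgkjvrmaky".

wgkjvrmaky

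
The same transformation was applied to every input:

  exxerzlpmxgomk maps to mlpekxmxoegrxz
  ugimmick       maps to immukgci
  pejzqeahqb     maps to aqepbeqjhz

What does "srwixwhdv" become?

iwxsvrdwh

Each output is the input with this applied: take characters alternately from the front and the back (1st, last, 2nd, 2nd-last, ...), then move the last 3 characters to the front (rotate right by 3).
On "srwixwhdv": the first step gives "svrdwhiwx", and the second then gives "iwxsvrdwh".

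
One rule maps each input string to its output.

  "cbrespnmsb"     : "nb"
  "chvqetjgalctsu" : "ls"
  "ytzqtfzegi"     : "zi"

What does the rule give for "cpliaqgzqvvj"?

gv

The pattern: keep one character in every 3, starting at position 1 (positions 1st, 4th, 7th, ...), then keep only the last 2 characters.
"cpliaqgzqvvj" → "cigv" → "gv".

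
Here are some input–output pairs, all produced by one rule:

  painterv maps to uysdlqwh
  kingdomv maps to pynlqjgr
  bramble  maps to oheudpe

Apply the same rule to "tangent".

qwwdqjh

What's happening: shift every letter 3 places forward in the alphabet (wrapping around), then move the last 2 characters to the front (rotate right by 2).
Applying both steps to "tangent": "wdqjhqw", then "qwwdqjh".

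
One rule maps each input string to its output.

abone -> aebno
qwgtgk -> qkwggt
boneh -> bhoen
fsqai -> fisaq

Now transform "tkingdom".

tmkoidng

The rule is to take characters alternately from the front and the back (1st, last, 2nd, 2nd-last, ...).
"tkingdom" → "tmkoidng".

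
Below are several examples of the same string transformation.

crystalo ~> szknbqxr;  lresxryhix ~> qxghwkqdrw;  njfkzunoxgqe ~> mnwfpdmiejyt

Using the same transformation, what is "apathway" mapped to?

gvzxzozs

In each case the input is transformed by: shift every letter 1 place backward in the alphabet (wrapping around), then swap the front and back halves of the string.
Starting from "apathway": after the first operation, "zozsgvzx"; after the second, "gvzxzozs".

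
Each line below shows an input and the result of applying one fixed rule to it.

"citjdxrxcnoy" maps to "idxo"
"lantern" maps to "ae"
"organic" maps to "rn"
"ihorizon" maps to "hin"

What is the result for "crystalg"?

rtg

Each output is the input with this applied: keep one character in every 3, starting at position 2 (positions 2nd, 5th, 8th, ...).
For "crystalg" the result is "rtg".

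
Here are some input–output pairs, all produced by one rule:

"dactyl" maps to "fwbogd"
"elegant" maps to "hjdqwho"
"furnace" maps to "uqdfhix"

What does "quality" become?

The pattern: shift every letter 3 places forward in the alphabet (wrapping around), then move the first 2 characters to the end (rotate left by 2).
Applying both steps to "quality": "txdolwb", then "dolwbtx".

dolwbtx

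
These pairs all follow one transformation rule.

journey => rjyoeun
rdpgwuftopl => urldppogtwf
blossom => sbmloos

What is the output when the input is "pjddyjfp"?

yppjfdjd

What's happening: take characters alternately from the front and the back (1st, last, 2nd, 2nd-last, ...), then move the last character to the front.
For "pjddyjfp", step one produces "ppjfdjdy"; step two turns that into "yppjfdjd".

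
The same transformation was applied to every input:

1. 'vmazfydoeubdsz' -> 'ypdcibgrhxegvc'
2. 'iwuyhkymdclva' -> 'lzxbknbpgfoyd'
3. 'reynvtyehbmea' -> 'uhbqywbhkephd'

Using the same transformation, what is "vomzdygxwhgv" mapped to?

yrpcgbjazkjy

The pattern: shift every letter 3 places forward in the alphabet (wrapping around).
Applying that to "vomzdygxwhgv" gives "yrpcgbjazkjy".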